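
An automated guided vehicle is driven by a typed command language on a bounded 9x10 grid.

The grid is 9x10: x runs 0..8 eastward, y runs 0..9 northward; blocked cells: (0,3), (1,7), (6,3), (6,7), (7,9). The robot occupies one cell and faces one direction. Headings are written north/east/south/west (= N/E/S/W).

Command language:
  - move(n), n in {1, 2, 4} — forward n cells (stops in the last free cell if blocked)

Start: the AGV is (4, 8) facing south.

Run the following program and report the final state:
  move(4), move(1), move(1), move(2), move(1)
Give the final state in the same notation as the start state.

(4, 0) facing south

begin: (4, 8) facing south
[1] after move(4): (4, 4) facing south
[2] after move(1): (4, 3) facing south
[3] after move(1): (4, 2) facing south
[4] after move(2): (4, 0) facing south
[5] after move(1): (4, 0) facing south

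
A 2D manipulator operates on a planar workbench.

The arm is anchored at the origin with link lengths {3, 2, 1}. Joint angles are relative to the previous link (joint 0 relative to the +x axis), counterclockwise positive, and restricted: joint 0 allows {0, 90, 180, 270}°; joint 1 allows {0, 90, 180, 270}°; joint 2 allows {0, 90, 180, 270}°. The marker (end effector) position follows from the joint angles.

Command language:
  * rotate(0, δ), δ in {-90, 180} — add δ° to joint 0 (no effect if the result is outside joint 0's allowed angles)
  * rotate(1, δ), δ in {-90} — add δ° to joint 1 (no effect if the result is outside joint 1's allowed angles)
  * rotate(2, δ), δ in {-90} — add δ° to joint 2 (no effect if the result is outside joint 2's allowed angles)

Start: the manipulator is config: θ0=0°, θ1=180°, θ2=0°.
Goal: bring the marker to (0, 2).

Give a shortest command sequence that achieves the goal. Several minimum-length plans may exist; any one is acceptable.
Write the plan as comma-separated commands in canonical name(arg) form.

t0: config: θ0=0°, θ1=180°, θ2=0°
1. rotate(0, -90) → config: θ0=270°, θ1=180°, θ2=0°
2. rotate(2, -90) → config: θ0=270°, θ1=180°, θ2=270°
3. rotate(2, -90) → config: θ0=270°, θ1=180°, θ2=180°
4. rotate(0, 180) → config: θ0=90°, θ1=180°, θ2=180°
nothing shorter than 4 reaches the goal.

rotate(0, -90), rotate(2, -90), rotate(2, -90), rotate(0, 180)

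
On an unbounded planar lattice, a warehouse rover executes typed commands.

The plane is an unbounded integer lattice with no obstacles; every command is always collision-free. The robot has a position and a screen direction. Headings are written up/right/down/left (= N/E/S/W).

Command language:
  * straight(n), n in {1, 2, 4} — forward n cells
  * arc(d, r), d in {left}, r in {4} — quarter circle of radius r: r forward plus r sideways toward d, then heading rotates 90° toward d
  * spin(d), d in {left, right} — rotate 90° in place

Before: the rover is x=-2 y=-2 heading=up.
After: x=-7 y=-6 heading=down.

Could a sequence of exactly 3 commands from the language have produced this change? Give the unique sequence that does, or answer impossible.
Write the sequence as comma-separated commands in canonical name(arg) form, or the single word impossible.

spin(left), straight(1), arc(left, 4)

key: running arc(left, 4) before spin(left) would end elsewhere — order is forced
begin: x=-2 y=-2 heading=up
[1] after spin(left): x=-2 y=-2 heading=left
[2] after straight(1): x=-3 y=-2 heading=left
[3] after arc(left, 4): x=-7 y=-6 heading=down
all 216 alternatives checked — unique.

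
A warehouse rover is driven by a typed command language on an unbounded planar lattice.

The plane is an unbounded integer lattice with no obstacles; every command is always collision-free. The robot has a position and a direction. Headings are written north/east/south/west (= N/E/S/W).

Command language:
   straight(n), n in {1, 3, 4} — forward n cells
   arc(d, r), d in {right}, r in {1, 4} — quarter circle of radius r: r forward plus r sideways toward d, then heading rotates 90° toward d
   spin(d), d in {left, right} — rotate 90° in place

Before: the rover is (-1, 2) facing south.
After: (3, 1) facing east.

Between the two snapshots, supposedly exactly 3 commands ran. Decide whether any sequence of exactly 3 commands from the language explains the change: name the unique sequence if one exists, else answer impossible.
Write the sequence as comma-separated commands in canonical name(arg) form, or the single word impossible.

key: order matters: swapping straight(1) and straight(4) lands elsewhere
begin: (-1, 2) facing south
t=1 straight(1) ⇒ (-1, 1) facing south
t=2 spin(left) ⇒ (-1, 1) facing east
t=3 straight(4) ⇒ (3, 1) facing east
uniquely the one of 343 3-step routes that fits.

straight(1), spin(left), straight(4)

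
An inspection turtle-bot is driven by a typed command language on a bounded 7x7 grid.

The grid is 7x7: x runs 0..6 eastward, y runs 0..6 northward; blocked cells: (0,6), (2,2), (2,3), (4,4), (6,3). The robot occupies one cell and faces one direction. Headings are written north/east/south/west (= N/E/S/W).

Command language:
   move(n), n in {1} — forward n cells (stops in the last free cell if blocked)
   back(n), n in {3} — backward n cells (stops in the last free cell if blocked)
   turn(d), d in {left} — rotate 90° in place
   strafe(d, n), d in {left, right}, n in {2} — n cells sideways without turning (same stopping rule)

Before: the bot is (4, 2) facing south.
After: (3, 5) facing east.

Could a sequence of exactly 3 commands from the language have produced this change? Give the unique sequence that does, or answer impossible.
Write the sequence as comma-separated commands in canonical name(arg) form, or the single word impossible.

strafe(right, 2), back(3), turn(left)

key: order matters: swapping strafe(right, 2) and turn(left) lands elsewhere
from: (4, 2) facing south
t=1 strafe(right, 2) ⇒ (3, 2) facing south
t=2 back(3) ⇒ (3, 5) facing south
t=3 turn(left) ⇒ (3, 5) facing east
no rival 3-sequence matches.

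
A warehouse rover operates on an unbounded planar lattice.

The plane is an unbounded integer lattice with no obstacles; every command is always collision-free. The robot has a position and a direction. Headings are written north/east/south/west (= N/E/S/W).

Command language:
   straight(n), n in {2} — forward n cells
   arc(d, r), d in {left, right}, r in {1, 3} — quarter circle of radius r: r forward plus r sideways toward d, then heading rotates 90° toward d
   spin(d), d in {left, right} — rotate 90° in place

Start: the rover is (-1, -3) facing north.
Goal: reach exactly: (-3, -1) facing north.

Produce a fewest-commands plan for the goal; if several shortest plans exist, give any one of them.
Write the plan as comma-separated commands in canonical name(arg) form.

start: (-1, -3) facing north
t=1 arc(left, 1) ⇒ (-2, -2) facing west
t=2 arc(right, 1) ⇒ (-3, -1) facing north
minimal: 2 command(s), checked below 2.

arc(left, 1), arc(right, 1)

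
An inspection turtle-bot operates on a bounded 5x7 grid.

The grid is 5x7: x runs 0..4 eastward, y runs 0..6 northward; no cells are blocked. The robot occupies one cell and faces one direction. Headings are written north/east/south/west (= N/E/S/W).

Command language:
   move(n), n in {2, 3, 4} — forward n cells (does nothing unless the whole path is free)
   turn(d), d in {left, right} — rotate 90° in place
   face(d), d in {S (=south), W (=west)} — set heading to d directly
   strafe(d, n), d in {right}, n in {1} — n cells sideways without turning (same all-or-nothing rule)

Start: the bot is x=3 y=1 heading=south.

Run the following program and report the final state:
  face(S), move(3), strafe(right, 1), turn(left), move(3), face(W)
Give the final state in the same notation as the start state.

start: x=3 y=1 heading=south
t=1 face(S) ⇒ x=3 y=1 heading=south
t=2 move(3) ⇒ x=3 y=1 heading=south
t=3 strafe(right, 1) ⇒ x=2 y=1 heading=south
t=4 turn(left) ⇒ x=2 y=1 heading=east
t=5 move(3) ⇒ x=2 y=1 heading=east
t=6 face(W) ⇒ x=2 y=1 heading=west

x=2 y=1 heading=west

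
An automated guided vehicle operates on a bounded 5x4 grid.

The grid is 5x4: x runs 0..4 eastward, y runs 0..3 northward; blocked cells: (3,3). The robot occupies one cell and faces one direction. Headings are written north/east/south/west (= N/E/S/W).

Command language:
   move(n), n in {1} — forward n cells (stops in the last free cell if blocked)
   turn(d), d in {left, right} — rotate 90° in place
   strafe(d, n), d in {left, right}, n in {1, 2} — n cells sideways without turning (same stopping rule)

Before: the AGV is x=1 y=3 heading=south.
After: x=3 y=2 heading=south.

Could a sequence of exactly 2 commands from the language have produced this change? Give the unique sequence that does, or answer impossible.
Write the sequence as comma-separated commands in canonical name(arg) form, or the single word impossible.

move(1), strafe(left, 2)

key: order matters: swapping move(1) and strafe(left, 2) lands elsewhere
begin: x=1 y=3 heading=south
t=1 move(1) ⇒ x=1 y=2 heading=south
t=2 strafe(left, 2) ⇒ x=3 y=2 heading=south
all 49 alternatives checked — unique.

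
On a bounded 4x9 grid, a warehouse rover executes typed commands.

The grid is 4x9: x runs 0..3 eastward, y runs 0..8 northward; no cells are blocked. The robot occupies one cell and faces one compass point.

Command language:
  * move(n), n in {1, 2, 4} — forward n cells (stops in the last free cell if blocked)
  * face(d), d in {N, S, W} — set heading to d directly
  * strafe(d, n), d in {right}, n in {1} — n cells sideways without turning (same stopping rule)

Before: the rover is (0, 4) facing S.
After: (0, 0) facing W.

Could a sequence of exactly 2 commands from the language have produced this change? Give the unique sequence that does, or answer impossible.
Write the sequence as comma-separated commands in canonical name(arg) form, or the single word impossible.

move(4), face(W)

key: cell and facing (now W) both changed — the 2 commands mix motion and turning
start: (0, 4) facing S
t=1 move(4) ⇒ (0, 0) facing S
t=2 face(W) ⇒ (0, 0) facing W
no rival 2-sequence matches.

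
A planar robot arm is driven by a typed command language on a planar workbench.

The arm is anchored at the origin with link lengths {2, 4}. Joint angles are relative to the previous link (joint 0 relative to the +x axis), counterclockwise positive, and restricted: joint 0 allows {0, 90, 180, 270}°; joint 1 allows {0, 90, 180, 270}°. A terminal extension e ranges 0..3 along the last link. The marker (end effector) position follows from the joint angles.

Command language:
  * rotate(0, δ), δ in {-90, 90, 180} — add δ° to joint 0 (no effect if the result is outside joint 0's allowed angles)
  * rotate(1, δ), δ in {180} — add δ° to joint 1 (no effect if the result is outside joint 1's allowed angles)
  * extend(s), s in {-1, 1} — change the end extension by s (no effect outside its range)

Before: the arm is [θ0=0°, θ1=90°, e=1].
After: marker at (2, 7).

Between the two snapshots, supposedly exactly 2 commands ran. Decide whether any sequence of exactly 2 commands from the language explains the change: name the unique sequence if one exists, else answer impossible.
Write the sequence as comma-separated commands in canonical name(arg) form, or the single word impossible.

extend(1), extend(1)

t0: [θ0=0°, θ1=90°, e=1]
[1] after extend(1): [θ0=0°, θ1=90°, e=2]
[2] after extend(1): [θ0=0°, θ1=90°, e=3]
no other 2-command option fits: unique.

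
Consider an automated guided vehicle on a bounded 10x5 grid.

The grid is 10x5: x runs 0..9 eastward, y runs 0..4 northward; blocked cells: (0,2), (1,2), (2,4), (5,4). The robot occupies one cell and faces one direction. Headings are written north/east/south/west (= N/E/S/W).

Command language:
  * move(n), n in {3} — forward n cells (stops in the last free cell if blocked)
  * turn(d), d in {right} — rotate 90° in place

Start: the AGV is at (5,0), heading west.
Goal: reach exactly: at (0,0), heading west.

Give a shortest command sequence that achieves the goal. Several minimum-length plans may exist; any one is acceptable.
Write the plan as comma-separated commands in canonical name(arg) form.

move(3), move(3)

from: at (5,0), heading west
step 1 (move(3)): at (2,0), heading west
step 2 (move(3)): at (0,0), heading west
nothing shorter than 2 reaches the goal.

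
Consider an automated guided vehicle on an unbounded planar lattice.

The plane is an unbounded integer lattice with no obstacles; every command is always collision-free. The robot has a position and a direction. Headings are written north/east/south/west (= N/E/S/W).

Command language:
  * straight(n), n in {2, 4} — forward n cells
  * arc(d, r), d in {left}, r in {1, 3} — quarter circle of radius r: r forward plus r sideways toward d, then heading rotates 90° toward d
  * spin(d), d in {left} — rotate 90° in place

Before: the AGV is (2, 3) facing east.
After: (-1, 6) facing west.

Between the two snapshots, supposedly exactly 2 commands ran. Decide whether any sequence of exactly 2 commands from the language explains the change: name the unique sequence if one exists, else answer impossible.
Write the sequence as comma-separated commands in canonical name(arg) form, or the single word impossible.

spin(left), arc(left, 3)

key: order matters: swapping spin(left) and arc(left, 3) lands elsewhere
begin: (2, 3) facing east
[1] after spin(left): (2, 3) facing north
[2] after arc(left, 3): (-1, 6) facing west
all 25 alternatives checked — unique.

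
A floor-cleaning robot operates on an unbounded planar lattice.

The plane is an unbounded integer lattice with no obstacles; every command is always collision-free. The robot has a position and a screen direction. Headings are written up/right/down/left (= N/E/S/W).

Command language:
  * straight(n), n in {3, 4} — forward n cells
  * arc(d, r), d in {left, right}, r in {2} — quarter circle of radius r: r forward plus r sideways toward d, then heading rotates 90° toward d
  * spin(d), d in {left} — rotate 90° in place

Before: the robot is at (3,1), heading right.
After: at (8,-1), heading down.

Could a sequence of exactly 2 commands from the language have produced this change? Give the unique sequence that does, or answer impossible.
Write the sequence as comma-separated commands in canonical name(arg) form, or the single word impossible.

key: running arc(right, 2) before straight(3) would end elsewhere — order is forced
start: at (3,1), heading right
t=1 straight(3) ⇒ at (6,1), heading right
t=2 arc(right, 2) ⇒ at (8,-1), heading down
all 25 alternatives checked — unique.

straight(3), arc(right, 2)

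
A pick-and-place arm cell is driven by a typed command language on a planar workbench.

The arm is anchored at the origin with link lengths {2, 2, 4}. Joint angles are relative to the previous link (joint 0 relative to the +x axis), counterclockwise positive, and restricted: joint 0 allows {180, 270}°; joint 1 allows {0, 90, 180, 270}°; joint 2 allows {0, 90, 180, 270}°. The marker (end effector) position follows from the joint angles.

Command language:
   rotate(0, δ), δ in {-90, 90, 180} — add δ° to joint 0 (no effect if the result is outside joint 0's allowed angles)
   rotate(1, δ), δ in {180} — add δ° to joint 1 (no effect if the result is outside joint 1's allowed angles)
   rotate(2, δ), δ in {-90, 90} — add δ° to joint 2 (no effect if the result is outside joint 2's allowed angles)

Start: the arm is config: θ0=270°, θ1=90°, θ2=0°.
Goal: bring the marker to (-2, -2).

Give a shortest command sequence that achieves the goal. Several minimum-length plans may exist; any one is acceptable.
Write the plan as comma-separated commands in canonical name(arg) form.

t0: config: θ0=270°, θ1=90°, θ2=0°
[1] after rotate(2, 90): config: θ0=270°, θ1=90°, θ2=90°
[2] after rotate(2, 90): config: θ0=270°, θ1=90°, θ2=180°
no 1-step plan works, so 2 is optimal.

rotate(2, 90), rotate(2, 90)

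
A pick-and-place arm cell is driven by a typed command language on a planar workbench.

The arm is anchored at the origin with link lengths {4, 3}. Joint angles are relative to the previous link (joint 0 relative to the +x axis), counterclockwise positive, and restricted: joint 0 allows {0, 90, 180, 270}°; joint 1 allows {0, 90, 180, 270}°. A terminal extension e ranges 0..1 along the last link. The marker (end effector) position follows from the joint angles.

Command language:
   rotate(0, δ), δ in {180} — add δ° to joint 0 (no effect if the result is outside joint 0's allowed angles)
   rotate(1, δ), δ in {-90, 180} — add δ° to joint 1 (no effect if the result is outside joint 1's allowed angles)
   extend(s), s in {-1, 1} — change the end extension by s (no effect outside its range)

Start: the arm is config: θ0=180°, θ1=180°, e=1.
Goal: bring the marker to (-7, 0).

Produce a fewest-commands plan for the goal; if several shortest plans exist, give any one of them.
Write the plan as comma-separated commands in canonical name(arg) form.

begin: config: θ0=180°, θ1=180°, e=1
t=1 extend(-1) ⇒ config: θ0=180°, θ1=180°, e=0
t=2 rotate(1, 180) ⇒ config: θ0=180°, θ1=0°, e=0
shorter routes all fall short; 2 is best.

extend(-1), rotate(1, 180)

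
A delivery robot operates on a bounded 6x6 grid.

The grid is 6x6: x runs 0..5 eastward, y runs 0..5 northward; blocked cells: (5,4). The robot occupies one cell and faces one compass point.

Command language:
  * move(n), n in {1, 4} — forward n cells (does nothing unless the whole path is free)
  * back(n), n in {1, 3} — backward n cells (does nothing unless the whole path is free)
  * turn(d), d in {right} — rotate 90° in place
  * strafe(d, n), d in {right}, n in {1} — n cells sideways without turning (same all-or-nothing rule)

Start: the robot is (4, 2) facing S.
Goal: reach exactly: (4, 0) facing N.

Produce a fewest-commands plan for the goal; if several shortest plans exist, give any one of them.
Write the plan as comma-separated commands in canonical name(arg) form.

start: (4, 2) facing S
1. back(1) → (4, 3) facing S
2. turn(right) → (4, 3) facing W
3. turn(right) → (4, 3) facing N
4. back(3) → (4, 0) facing N
nothing shorter than 4 reaches the goal.

back(1), turn(right), turn(right), back(3)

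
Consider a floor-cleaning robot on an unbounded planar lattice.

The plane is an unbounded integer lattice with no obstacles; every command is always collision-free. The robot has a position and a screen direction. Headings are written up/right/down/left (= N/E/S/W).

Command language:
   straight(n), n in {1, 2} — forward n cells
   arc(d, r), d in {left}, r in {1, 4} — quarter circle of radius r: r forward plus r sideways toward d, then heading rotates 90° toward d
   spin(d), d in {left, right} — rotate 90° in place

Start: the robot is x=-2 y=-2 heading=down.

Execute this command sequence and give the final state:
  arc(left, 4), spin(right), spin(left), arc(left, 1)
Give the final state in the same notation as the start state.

begin: x=-2 y=-2 heading=down
t=1 arc(left, 4) ⇒ x=2 y=-6 heading=right
t=2 spin(right) ⇒ x=2 y=-6 heading=down
t=3 spin(left) ⇒ x=2 y=-6 heading=right
t=4 arc(left, 1) ⇒ x=3 y=-5 heading=up

x=3 y=-5 heading=up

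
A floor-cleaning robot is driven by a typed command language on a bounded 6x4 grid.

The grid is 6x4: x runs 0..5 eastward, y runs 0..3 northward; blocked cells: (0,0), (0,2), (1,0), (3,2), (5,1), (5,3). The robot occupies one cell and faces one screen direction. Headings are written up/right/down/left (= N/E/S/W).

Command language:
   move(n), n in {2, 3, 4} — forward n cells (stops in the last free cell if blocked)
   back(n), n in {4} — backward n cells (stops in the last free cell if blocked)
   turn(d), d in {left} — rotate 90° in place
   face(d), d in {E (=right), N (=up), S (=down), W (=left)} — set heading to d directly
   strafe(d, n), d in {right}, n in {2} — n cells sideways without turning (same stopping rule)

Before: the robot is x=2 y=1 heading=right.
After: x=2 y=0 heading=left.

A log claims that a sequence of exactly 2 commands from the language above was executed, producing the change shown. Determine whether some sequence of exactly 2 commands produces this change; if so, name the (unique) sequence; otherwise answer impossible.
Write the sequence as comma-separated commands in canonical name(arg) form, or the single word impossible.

strafe(right, 2), face(W)

key: running face(W) before strafe(right, 2) would end elsewhere — order is forced
t0: x=2 y=1 heading=right
[1] after strafe(right, 2): x=2 y=0 heading=right
[2] after face(W): x=2 y=0 heading=left
uniquely the one of 100 2-step routes that fits.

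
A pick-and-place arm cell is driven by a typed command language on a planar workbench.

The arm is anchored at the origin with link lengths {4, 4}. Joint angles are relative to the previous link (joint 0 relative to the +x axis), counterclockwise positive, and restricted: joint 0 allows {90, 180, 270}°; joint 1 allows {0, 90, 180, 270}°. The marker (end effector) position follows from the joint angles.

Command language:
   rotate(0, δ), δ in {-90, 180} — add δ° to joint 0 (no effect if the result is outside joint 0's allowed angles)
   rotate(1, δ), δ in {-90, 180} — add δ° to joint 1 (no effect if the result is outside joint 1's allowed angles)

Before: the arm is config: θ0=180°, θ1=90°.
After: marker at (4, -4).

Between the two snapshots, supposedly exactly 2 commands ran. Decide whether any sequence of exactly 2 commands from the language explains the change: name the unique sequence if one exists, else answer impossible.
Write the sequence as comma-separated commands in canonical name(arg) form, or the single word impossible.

rotate(0, -90), rotate(0, 180)

key: order matters: swapping rotate(0, -90) and rotate(0, 180) lands elsewhere
t0: config: θ0=180°, θ1=90°
[1] after rotate(0, -90): config: θ0=90°, θ1=90°
[2] after rotate(0, 180): config: θ0=270°, θ1=90°
uniquely the one of 16 2-step routes that fits.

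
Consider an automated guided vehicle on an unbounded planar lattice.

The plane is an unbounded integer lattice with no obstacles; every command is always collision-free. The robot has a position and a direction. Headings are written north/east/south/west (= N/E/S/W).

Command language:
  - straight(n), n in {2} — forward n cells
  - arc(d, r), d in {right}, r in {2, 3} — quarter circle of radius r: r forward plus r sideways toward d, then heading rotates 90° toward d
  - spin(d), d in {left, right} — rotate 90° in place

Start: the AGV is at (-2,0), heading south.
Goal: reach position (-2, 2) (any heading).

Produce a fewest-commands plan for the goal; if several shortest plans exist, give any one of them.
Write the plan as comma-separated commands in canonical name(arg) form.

begin: at (-2,0), heading south
step 1 (spin(left)): at (-2,0), heading east
step 2 (spin(left)): at (-2,0), heading north
step 3 (straight(2)): at (-2,2), heading north
shorter routes all fall short; 3 is best.

spin(left), spin(left), straight(2)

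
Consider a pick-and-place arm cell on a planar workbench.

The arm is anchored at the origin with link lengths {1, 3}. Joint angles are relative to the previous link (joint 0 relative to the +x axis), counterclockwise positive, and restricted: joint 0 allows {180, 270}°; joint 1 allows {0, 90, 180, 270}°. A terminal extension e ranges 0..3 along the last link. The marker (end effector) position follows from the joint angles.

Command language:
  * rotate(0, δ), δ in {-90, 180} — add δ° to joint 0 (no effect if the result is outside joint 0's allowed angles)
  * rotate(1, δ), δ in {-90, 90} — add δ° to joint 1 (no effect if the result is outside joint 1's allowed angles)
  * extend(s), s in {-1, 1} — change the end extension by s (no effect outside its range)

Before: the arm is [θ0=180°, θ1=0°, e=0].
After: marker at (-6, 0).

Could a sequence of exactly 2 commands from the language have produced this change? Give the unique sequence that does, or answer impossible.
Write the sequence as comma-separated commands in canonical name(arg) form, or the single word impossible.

from: [θ0=180°, θ1=0°, e=0]
[1] after extend(1): [θ0=180°, θ1=0°, e=1]
[2] after extend(1): [θ0=180°, θ1=0°, e=2]
no other 2-command option fits: unique.

extend(1), extend(1)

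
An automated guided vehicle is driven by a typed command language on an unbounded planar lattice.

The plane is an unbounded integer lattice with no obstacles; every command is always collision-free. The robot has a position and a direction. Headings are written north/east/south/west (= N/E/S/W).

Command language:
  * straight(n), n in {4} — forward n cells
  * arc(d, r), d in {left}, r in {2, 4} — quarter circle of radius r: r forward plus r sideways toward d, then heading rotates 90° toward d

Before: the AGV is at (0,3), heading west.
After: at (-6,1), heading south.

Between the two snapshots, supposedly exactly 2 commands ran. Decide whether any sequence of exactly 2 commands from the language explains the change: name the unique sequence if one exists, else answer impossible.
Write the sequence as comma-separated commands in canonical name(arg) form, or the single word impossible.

key: order matters: swapping straight(4) and arc(left, 2) lands elsewhere
begin: at (0,3), heading west
t=1 straight(4) ⇒ at (-4,3), heading west
t=2 arc(left, 2) ⇒ at (-6,1), heading south
uniquely the one of 9 2-step routes that fits.

straight(4), arc(left, 2)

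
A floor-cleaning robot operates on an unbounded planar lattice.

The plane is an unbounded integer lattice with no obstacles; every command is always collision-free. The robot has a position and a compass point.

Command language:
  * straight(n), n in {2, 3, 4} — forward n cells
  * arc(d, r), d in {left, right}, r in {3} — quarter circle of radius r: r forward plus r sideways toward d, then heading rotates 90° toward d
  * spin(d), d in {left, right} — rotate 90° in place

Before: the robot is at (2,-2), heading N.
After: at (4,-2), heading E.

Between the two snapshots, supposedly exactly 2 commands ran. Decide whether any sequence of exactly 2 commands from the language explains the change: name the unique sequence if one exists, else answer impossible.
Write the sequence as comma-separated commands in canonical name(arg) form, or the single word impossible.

spin(right), straight(2)

key: order matters: swapping spin(right) and straight(2) lands elsewhere
initial: at (2,-2), heading N
[1] after spin(right): at (2,-2), heading E
[2] after straight(2): at (4,-2), heading E
no other 2-command option fits: unique.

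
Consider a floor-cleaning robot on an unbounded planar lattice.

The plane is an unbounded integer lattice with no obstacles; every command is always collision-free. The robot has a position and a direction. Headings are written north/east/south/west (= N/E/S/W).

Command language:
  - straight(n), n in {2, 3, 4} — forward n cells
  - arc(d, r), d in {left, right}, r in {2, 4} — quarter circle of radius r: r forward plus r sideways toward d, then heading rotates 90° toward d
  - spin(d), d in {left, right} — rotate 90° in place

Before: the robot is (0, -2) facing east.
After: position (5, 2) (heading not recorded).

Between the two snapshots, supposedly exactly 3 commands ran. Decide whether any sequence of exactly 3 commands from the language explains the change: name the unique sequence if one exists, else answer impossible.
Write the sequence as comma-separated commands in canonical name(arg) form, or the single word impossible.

key: running straight(2) before straight(3) would end elsewhere — order is forced
t0: (0, -2) facing east
[1] after straight(3): (3, -2) facing east
[2] after arc(left, 2): (5, 0) facing north
[3] after straight(2): (5, 2) facing north
no rival 3-sequence matches.

straight(3), arc(left, 2), straight(2)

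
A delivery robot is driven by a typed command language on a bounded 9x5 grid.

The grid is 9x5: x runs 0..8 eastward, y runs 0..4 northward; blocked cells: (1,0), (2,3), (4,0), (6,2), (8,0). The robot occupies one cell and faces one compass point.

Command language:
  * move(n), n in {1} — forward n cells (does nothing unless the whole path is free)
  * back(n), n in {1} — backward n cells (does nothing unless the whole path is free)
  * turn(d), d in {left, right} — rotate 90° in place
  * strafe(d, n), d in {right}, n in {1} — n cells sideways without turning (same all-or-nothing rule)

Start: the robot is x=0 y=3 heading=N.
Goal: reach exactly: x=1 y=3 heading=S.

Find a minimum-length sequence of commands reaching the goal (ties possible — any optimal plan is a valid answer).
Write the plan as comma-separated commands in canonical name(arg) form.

strafe(right, 1), turn(left), turn(left)

t0: x=0 y=3 heading=N
step 1 (strafe(right, 1)): x=1 y=3 heading=N
step 2 (turn(left)): x=1 y=3 heading=W
step 3 (turn(left)): x=1 y=3 heading=S
shorter routes all fall short; 3 is best.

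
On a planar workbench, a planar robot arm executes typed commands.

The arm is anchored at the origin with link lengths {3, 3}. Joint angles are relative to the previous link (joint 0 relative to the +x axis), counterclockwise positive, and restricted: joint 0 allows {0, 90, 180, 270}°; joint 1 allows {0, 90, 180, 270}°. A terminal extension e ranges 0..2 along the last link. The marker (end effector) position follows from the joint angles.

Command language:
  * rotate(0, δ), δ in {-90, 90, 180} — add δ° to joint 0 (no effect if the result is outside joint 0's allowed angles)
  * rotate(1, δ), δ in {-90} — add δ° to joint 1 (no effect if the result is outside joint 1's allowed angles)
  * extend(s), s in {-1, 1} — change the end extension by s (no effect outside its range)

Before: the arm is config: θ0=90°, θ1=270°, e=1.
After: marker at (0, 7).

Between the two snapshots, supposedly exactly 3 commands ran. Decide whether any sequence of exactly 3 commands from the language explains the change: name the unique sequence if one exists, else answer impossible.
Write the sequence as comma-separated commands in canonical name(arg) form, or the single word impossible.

rotate(1, -90), rotate(1, -90), rotate(1, -90)

begin: config: θ0=90°, θ1=270°, e=1
1. rotate(1, -90) → config: θ0=90°, θ1=180°, e=1
2. rotate(1, -90) → config: θ0=90°, θ1=90°, e=1
3. rotate(1, -90) → config: θ0=90°, θ1=0°, e=1
all 216 alternatives checked — unique.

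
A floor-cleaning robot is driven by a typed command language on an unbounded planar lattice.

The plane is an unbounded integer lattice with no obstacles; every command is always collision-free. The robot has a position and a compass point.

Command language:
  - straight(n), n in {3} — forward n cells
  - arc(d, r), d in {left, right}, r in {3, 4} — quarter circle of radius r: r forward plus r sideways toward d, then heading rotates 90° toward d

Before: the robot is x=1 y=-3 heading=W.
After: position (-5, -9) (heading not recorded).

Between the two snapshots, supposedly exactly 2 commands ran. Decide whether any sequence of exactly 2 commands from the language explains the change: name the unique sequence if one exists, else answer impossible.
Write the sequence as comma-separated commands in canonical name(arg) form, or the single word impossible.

arc(left, 3), arc(right, 3)

key: order matters: swapping arc(left, 3) and arc(right, 3) lands elsewhere
begin: x=1 y=-3 heading=W
step 1 (arc(left, 3)): x=-2 y=-6 heading=S
step 2 (arc(right, 3)): x=-5 y=-9 heading=W
no other 2-command option fits: unique.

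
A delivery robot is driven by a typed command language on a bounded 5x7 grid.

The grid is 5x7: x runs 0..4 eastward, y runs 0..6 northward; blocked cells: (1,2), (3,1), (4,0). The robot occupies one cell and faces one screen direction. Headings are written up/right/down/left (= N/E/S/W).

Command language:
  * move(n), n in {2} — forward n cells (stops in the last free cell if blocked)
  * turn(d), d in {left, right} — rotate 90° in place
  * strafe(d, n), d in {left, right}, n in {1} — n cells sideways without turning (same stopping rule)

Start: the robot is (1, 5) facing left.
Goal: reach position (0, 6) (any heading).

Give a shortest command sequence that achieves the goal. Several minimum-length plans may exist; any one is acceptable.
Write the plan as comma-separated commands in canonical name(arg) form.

strafe(right, 1), move(2)

initial: (1, 5) facing left
t=1 strafe(right, 1) ⇒ (1, 6) facing left
t=2 move(2) ⇒ (0, 6) facing left
minimal: 2 command(s), checked below 2.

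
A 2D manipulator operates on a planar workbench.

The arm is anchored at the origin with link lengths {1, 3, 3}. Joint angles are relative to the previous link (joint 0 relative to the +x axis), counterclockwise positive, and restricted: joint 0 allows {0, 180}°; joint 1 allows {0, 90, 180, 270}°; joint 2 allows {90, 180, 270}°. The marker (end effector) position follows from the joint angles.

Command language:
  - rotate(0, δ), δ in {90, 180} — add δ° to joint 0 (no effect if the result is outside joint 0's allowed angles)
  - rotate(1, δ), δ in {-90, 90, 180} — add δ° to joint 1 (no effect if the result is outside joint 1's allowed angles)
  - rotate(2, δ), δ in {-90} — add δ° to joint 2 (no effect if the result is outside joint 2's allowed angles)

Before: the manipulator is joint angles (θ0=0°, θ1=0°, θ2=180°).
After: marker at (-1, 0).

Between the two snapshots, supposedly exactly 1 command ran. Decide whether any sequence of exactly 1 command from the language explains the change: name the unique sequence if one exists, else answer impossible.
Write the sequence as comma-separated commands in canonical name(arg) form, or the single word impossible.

rotate(0, 180)

start: joint angles (θ0=0°, θ1=0°, θ2=180°)
t=1 rotate(0, 180) ⇒ joint angles (θ0=180°, θ1=0°, θ2=180°)
no other 1-command option fits: unique.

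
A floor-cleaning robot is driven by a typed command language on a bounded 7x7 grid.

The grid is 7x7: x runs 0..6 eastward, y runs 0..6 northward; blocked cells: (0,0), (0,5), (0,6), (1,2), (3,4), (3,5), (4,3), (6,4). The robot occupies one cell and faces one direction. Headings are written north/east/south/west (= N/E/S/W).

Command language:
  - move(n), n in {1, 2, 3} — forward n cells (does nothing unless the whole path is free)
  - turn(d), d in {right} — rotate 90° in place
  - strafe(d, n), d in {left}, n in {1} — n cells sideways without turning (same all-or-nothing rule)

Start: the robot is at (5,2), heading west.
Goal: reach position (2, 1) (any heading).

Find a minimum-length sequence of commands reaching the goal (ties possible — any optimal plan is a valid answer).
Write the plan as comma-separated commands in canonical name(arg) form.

from: at (5,2), heading west
t=1 strafe(left, 1) ⇒ at (5,1), heading west
t=2 move(3) ⇒ at (2,1), heading west
minimal: 2 command(s), checked below 2.

strafe(left, 1), move(3)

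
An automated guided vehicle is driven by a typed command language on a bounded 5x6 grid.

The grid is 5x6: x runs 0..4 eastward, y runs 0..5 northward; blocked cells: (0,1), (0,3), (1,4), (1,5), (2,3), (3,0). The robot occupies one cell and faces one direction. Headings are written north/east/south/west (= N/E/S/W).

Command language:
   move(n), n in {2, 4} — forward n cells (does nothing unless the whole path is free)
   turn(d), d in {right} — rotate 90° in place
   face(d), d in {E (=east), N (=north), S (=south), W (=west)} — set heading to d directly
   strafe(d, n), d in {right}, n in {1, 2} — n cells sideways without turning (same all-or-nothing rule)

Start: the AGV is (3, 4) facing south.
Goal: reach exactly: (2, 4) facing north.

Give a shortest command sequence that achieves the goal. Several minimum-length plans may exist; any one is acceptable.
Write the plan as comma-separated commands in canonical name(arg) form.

initial: (3, 4) facing south
t=1 strafe(right, 1) ⇒ (2, 4) facing south
t=2 face(N) ⇒ (2, 4) facing north
nothing shorter than 2 reaches the goal.

strafe(right, 1), face(N)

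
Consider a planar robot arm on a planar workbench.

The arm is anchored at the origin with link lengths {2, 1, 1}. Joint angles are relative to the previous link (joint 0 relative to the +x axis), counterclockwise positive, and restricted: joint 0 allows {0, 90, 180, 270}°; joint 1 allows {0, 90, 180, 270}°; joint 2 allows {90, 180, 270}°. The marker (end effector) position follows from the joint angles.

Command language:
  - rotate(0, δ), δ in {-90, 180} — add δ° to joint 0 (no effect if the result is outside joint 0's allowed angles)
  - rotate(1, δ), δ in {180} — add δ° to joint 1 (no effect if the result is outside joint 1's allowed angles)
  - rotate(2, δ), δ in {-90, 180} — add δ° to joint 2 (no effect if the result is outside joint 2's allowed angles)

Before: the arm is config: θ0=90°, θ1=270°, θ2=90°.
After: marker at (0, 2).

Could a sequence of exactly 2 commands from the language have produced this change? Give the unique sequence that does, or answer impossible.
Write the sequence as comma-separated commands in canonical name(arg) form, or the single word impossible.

rotate(2, 180), rotate(2, -90)

key: running rotate(2, -90) before rotate(2, 180) would end elsewhere — order is forced
initial: config: θ0=90°, θ1=270°, θ2=90°
step 1 (rotate(2, 180)): config: θ0=90°, θ1=270°, θ2=270°
step 2 (rotate(2, -90)): config: θ0=90°, θ1=270°, θ2=180°
uniquely the one of 25 2-step routes that fits.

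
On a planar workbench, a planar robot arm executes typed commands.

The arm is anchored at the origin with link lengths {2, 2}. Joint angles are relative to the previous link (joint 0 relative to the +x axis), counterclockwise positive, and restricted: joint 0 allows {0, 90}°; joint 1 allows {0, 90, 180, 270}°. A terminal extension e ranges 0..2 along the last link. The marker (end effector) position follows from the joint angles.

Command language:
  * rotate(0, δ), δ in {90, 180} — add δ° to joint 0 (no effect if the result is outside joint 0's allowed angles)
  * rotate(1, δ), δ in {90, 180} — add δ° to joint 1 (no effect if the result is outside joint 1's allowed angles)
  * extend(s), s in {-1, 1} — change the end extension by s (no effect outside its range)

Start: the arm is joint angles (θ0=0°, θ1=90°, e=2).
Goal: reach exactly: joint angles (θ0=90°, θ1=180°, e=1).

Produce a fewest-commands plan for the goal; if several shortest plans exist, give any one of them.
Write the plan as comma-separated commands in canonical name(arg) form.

begin: joint angles (θ0=0°, θ1=90°, e=2)
t=1 extend(-1) ⇒ joint angles (θ0=0°, θ1=90°, e=1)
t=2 rotate(0, 90) ⇒ joint angles (θ0=90°, θ1=90°, e=1)
t=3 rotate(1, 90) ⇒ joint angles (θ0=90°, θ1=180°, e=1)
no 2-step plan works, so 3 is optimal.

extend(-1), rotate(0, 90), rotate(1, 90)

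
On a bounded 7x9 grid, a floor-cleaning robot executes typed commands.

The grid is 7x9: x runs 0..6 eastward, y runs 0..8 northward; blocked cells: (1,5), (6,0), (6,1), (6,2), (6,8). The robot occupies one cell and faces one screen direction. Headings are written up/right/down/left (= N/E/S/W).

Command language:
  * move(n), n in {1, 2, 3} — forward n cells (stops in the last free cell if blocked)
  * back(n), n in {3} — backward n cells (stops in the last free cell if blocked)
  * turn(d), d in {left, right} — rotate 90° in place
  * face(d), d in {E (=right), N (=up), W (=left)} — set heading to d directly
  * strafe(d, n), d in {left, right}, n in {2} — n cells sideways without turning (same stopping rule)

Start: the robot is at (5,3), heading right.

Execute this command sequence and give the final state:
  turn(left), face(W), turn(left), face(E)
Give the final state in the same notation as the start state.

at (5,3), heading right

from: at (5,3), heading right
1. turn(left) → at (5,3), heading up
2. face(W) → at (5,3), heading left
3. turn(left) → at (5,3), heading down
4. face(E) → at (5,3), heading right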